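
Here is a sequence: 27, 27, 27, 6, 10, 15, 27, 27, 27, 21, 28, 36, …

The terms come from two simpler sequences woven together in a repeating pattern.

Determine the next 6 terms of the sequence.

The slot pattern repeats as AAABBB (period 6), so there are 2 interleaved tracks.
Track A is 27, 27, 27, 27, 27, 27, which is constant 27.
Track B is 6, 10, 15, 21, 28, 36, which is triangular numbers n(n+1)/2 for n = 3, 4, ….
Position 13 → track A, term 7 = 27.
The 14th slot belongs to track A; its 8th term is 27.
Term 15 comes from track A (its 9th entry): 27.
The 16th slot belongs to track B; its 7th term is 45.
Term 17 comes from track B (its 8th entry): 55.
Position 18 → track B, term 9 = 66.

27, 27, 27, 45, 55, 66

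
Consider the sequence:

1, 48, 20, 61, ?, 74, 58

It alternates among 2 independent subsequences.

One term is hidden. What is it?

39

Taking every 2nd term gives 2 separate tracks.
Track A: 1, 20, ?, 58 — linear: a_n = -18 + 19·n.
Track B: 48, 61, 74 — arithmetic with common difference +13.
Filling track A at index 3 by its rule yields 39.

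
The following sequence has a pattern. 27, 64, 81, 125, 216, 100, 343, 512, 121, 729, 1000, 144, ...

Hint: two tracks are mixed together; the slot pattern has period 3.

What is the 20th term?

Reading positions in blocks of 3 reveals the pattern AAB — 2 tracks woven together.
Stream A = 27, 64, 125, 216, 343, 512, 729, 1000: perfect cubes starting at 3³.
Stream B = 81, 100, 121, 144: the squares 9², 10², 11², ….
Position 20 falls in stream A as its term 14, giving 4096.

4096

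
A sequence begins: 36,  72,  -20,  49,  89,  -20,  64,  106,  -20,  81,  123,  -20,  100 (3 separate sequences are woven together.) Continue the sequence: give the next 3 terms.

140, -20, 121

The terms cycle through 3 interleaved subsequences.
Stream A: 36, 49, 64, 81, 100. Perfect squares starting at 6².
Stream B: 72, 89, 106, 123. Linear: a_n = 55 + 17·n.
Stream C: -20, -20, -20, -20. Always -20.
Position 14 falls in stream B as its term 5, giving 140.
Position 15 → stream C, term 5 = -20.
Term 16 comes from stream A (its 6th entry): 121.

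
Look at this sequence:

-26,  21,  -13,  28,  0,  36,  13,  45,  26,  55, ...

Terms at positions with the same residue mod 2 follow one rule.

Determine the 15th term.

65

Odd-indexed and even-indexed terms follow separate rules.
Track A: -26, -13, 0, 13, 26 (linear: a_n = -39 + 13·n).
Track B: 21, 28, 36, 45, 55 (the triangular numbers T_6, T_7, …).
Position 15 → track A, term 8 = 65.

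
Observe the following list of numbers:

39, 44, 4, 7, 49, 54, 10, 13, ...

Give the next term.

59

The slot pattern repeats as AABB (period 4), so there are 2 interleaved tracks.
Track A = 39, 44, 49, 54: linear: a_n = 34 + 5·n.
Track B = 4, 7, 10, 13: linear: a_n = 1 + 3·n.
Position 9 → track A, term 5 = 59.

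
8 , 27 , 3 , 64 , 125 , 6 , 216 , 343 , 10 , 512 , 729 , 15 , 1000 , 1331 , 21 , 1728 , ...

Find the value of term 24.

Reading positions in blocks of 3 reveals the pattern AAB — 2 tracks woven together.
Track A: 8, 27, 64, 125, 216, 343, 512, 729, 1000, 1331, 1728 — perfect cubes starting at 2³.
Track B: 3, 6, 10, 15, 21 — triangular numbers n(n+1)/2 for n = 2, 3, ….
Position 24 falls in track B as its term 8, giving 45.

45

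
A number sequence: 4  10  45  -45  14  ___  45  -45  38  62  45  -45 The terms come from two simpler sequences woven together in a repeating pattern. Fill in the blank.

Reading positions in blocks of 4 reveals the pattern AABB — 2 tracks woven together.
Track A: 4, 10, 14, ?, 38, 62 (each term equals the sum of the previous two).
Track B: 45, -45, 45, -45, 45, -45 (alternating ±45).
Filling track A at index 4 by its rule yields 24.

24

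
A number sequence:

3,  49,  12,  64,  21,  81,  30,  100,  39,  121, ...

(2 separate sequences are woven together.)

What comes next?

Odd-indexed and even-indexed terms follow separate rules.
Track A: 3, 12, 21, 30, 39 (adding 9 each time).
Track B: 49, 64, 81, 100, 121 (consecutive squares n² from n = 7).
Position 11 → track A, term 6 = 48.

48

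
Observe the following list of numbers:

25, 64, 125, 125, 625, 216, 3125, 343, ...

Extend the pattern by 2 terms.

15625, 512

Positions 1, 3, 5, … form one subsequence and positions 2, 4, 6, … form another.
Stream A = 25, 125, 625, 3125: successive powers of 5.
Stream B = 64, 125, 216, 343: consecutive cubes n³ from n = 4.
Position 9 falls in stream A as its term 5, giving 15625.
Term 10 comes from stream B (its 5th entry): 512.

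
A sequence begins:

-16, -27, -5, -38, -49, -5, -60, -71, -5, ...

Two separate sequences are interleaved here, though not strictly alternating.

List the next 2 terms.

Positions follow the repeating pattern AAB; grouping by letter gives 2 tracks.
Stream A: -16, -27, -38, -49, -60, -71 (subtracting 11 each time).
Stream B: -5, -5, -5 (always -5).
The 10th slot belongs to stream A; its 7th term is -82.
Position 11 → stream A, term 8 = -93.

-82, -93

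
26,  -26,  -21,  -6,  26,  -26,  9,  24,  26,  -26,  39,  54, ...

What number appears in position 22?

-26

The slot pattern repeats as AABB (period 4), so there are 2 interleaved tracks.
Subsequence A is 26, -26, 26, -26, 26, -26, which is oscillating between 26 and -26.
Subsequence B is -21, -6, 9, 24, 39, 54, which is arithmetic with common difference +15.
Term 22 comes from subsequence A (its 12th entry): -26.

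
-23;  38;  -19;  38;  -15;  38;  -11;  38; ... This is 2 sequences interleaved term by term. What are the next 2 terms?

-7, 38

Positions 1, 3, 5, … form one subsequence and positions 2, 4, 6, … form another.
Stream A is -23, -19, -15, -11, which is linear: a_n = -27 + 4·n.
Stream B is 38, 38, 38, 38, which is constant 38.
Position 9 falls in stream A as its term 5, giving -7.
The 10th slot belongs to stream B; its 5th term is 38.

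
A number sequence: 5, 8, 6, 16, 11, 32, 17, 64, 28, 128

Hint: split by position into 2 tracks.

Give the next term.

45

The terms cycle through 2 interleaved subsequences.
Track A: 5, 6, 11, 17, 28. Each term equals the sum of the previous two.
Track B: 8, 16, 32, 64, 128. Geometric, ×2 each step.
Term 11 comes from track A (its 6th entry): 45.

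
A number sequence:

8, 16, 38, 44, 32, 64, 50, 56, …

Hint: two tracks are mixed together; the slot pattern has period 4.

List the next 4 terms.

128, 256, 62, 68

Positions follow the repeating pattern AABB; grouping by letter gives 2 tracks.
Subsequence A = 8, 16, 32, 64: powers of 2.
Subsequence B = 38, 44, 50, 56: linear: a_n = 32 + 6·n.
Position 9 → subsequence A, term 5 = 128.
Position 10 → subsequence A, term 6 = 256.
The 11th slot belongs to subsequence B; its 5th term is 62.
The 12th slot belongs to subsequence B; its 6th term is 68.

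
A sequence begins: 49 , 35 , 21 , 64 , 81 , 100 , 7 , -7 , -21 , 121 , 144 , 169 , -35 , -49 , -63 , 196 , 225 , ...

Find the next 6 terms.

256, -77, -91, -105, 289, 324

Positions follow the repeating pattern AAABBB; grouping by letter gives 2 tracks.
Track A: 49, 35, 21, 7, -7, -21, -35, -49, -63 (arithmetic with common difference −14).
Track B: 64, 81, 100, 121, 144, 169, 196, 225 (the squares 8², 9², 10², …).
Term 18 comes from track B (its 9th entry): 256.
Position 19 falls in track A as its term 10, giving -77.
Position 20 falls in track A as its term 11, giving -91.
The 21st slot belongs to track A; its 12th term is -105.
Position 22 falls in track B as its term 10, giving 289.
Position 23 → track B, term 11 = 324.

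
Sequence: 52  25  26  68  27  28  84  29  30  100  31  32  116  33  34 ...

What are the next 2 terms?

132, 35

Positions follow the repeating pattern ABB; grouping by letter gives 2 tracks.
Track A: 52, 68, 84, 100, 116. Arithmetic with common difference +16.
Track B: 25, 26, 27, 28, 29, 30, 31, 32, 33, 34. Linear: a_n = 24 + n.
Position 16 → track A, term 6 = 132.
Term 17 comes from track B (its 11th entry): 35.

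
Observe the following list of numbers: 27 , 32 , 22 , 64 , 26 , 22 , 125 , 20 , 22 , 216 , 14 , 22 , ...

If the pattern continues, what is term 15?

Taking every 3rd term gives 3 separate tracks.
Subsequence A: 27, 64, 125, 216 — perfect cubes starting at 3³.
Subsequence B: 32, 26, 20, 14 — arithmetic with common difference −6.
Subsequence C: 22, 22, 22, 22 — always 22.
Position 15 → subsequence C, term 5 = 22.

22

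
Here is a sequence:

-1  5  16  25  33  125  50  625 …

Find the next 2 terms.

Positions 1, 3, 5, … form one subsequence and positions 2, 4, 6, … form another.
Stream A is -1, 16, 33, 50, which is arithmetic, step +17.
Stream B is 5, 25, 125, 625, which is powers of 5.
Term 9 comes from stream A (its 5th entry): 67.
Position 10 → stream B, term 5 = 3125.

67, 3125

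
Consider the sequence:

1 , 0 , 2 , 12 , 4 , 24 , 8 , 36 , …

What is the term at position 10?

Positions 1, 3, 5, … form one subsequence and positions 2, 4, 6, … form another.
Subsequence A = 1, 2, 4, 8: successive powers of 2.
Subsequence B = 0, 12, 24, 36: linear: a_n = -12 + 12·n.
Position 10 falls in subsequence B as its term 5, giving 48.

48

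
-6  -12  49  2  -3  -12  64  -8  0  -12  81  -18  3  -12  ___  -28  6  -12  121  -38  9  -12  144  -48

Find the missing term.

100

Taking every 4th term gives 4 separate tracks.
Subsequence A: -6, -3, 0, 3, 6, 9. Arithmetic with common difference +3.
Subsequence B: -12, -12, -12, -12, -12, -12. Always -12.
Subsequence C: 49, 64, 81, ?, 121, 144. Consecutive squares n² from n = 7.
Subsequence D: 2, -8, -18, -28, -38, -48. Subtracting 10 each time.
So the missing entry in subsequence C is 100.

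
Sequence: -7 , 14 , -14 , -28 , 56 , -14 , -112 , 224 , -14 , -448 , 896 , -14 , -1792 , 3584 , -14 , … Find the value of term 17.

14336

Reading positions in blocks of 3 reveals the pattern AAB — 2 tracks woven together.
Track A: -7, 14, -28, 56, -112, 224, -448, 896, -1792, 3584 — geometric with ratio -2.
Track B: -14, -14, -14, -14, -14 — the constant sequence -14.
Position 17 falls in track A as its term 12, giving 14336.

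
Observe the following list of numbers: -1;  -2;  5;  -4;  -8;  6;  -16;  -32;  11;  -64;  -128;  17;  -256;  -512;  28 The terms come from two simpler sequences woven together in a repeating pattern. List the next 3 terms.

Reading positions in blocks of 3 reveals the pattern AAB — 2 tracks woven together.
Subsequence A: -1, -2, -4, -8, -16, -32, -64, -128, -256, -512 — multiplying by 2 each time.
Subsequence B: 5, 6, 11, 17, 28 — Fibonacci-style (each term is the sum of the two before it).
Term 16 comes from subsequence A (its 11th entry): -1024.
Term 17 comes from subsequence A (its 12th entry): -2048.
Term 18 comes from subsequence B (its 6th entry): 45.

-1024, -2048, 45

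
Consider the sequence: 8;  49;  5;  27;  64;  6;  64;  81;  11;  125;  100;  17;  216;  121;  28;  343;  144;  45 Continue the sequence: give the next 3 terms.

The terms cycle through 3 interleaved subsequences.
Track A: 8, 27, 64, 125, 216, 343 (the cubes 2³, 3³, 4³, …).
Track B: 49, 64, 81, 100, 121, 144 (perfect squares starting at 7²).
Track C: 5, 6, 11, 17, 28, 45 (a Fibonacci-like recurrence a_n = a_{n-1} + a_{n-2}).
Position 19 → track A, term 7 = 512.
Position 20 falls in track B as its term 7, giving 169.
Position 21 falls in track C as its term 7, giving 73.

512, 169, 73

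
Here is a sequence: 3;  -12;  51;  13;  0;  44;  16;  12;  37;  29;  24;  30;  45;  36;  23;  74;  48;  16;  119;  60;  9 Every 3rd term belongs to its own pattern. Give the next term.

193

Taking every 3rd term gives 3 separate tracks.
Subsequence A is 3, 13, 16, 29, 45, 74, 119, which is each term equals the sum of the previous two.
Subsequence B is -12, 0, 12, 24, 36, 48, 60, which is linear: a_n = -24 + 12·n.
Subsequence C is 51, 44, 37, 30, 23, 16, 9, which is linear: a_n = 58 − 7·n.
Term 22 comes from subsequence A (its 8th entry): 193.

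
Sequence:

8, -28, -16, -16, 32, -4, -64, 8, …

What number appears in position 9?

128

Positions 1, 3, 5, … form one subsequence and positions 2, 4, 6, … form another.
Track A is 8, -16, 32, -64, which is multiplying by -2 each time.
Track B is -28, -16, -4, 8, which is adding 12 each time.
Term 9 comes from track A (its 5th entry): 128.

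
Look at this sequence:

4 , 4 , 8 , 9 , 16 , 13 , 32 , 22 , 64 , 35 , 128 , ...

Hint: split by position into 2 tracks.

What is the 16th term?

Split by position mod 2 into 2 tracks.
Subsequence A is 4, 8, 16, 32, 64, 128, which is powers of 2.
Subsequence B is 4, 9, 13, 22, 35, which is each term equals the sum of the previous two.
Position 16 falls in subsequence B as its term 8, giving 149.

149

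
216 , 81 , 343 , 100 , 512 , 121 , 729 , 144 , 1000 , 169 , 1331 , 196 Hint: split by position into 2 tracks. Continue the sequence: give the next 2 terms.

Odd-indexed and even-indexed terms follow separate rules.
Track A: 216, 343, 512, 729, 1000, 1331 (the cubes 6³, 7³, 8³, …).
Track B: 81, 100, 121, 144, 169, 196 (the squares 9², 10², 11², …).
Term 13 comes from track A (its 7th entry): 1728.
The 14th slot belongs to track B; its 7th term is 225.

1728, 225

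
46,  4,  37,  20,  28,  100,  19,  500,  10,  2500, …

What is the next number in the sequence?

Positions 1, 3, 5, … form one subsequence and positions 2, 4, 6, … form another.
Subsequence A: 46, 37, 28, 19, 10 — linear: a_n = 55 − 9·n.
Subsequence B: 4, 20, 100, 500, 2500 — geometric, ×5 each step.
Position 11 → subsequence A, term 6 = 1.

1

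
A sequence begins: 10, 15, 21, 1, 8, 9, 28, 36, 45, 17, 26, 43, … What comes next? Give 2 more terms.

55, 66

Positions follow the repeating pattern AAABBB; grouping by letter gives 2 tracks.
Stream A is 10, 15, 21, 28, 36, 45, which is triangular numbers starting at T_4.
Stream B is 1, 8, 9, 17, 26, 43, which is Fibonacci-style (each term is the sum of the two before it).
The 13th slot belongs to stream A; its 7th term is 55.
Term 14 comes from stream A (its 8th entry): 66.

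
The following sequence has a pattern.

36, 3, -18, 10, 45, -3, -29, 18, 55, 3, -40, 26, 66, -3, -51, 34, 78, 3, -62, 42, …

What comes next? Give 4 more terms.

The terms cycle through 4 interleaved subsequences.
Track A is 36, 45, 55, 66, 78, which is triangular numbers starting at T_8.
Track B is 3, -3, 3, -3, 3, which is the oscillation 3·(−1)^(n+1).
Track C is -18, -29, -40, -51, -62, which is arithmetic, step −11.
Track D is 10, 18, 26, 34, 42, which is arithmetic, step +8.
Position 21 falls in track A as its term 6, giving 91.
The 22nd slot belongs to track B; its 6th term is -3.
Term 23 comes from track C (its 6th entry): -73.
The 24th slot belongs to track D; its 6th term is 50.

91, -3, -73, 50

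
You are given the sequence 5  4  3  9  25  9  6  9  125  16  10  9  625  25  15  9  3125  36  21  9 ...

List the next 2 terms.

Read the sequence 4 terms at a time; column i is its own pattern.
Stream A: 5, 25, 125, 625, 3125 (powers of 5).
Stream B: 4, 9, 16, 25, 36 (the squares 2², 3², 4², …).
Stream C: 3, 6, 10, 15, 21 (triangular numbers starting at T_2).
Stream D: 9, 9, 9, 9, 9 (always 9).
Term 21 comes from stream A (its 6th entry): 15625.
Term 22 comes from stream B (its 6th entry): 49.

15625, 49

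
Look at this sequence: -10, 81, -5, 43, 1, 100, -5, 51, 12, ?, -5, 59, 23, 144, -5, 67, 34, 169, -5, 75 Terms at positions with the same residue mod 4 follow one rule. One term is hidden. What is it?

Split by position mod 4 into 4 tracks.
Subsequence A: -10, 1, 12, 23, 34 — adding 11 each time.
Subsequence B: 81, 100, ?, 144, 169 — consecutive squares n² from n = 9.
Subsequence C: -5, -5, -5, -5, -5 — always -5.
Subsequence D: 43, 51, 59, 67, 75 — arithmetic with common difference +8.
Subsequence B's pattern makes the blank 121.

121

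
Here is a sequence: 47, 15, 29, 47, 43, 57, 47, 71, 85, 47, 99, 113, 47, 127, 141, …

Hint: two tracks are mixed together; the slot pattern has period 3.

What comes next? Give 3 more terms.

Reading positions in blocks of 3 reveals the pattern ABB — 2 tracks woven together.
Subsequence A: 47, 47, 47, 47, 47. Always 47.
Subsequence B: 15, 29, 43, 57, 71, 85, 99, 113, 127, 141. Adding 14 each time.
The 16th slot belongs to subsequence A; its 6th term is 47.
Position 17 falls in subsequence B as its term 11, giving 155.
The 18th slot belongs to subsequence B; its 12th term is 169.

47, 155, 169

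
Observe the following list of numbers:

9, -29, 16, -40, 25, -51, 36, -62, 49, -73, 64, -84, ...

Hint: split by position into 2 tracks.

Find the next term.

Taking every 2nd term gives 2 separate tracks.
Track A: 9, 16, 25, 36, 49, 64. Perfect squares starting at 3².
Track B: -29, -40, -51, -62, -73, -84. Subtracting 11 each time.
Position 13 falls in track A as its term 7, giving 81.

81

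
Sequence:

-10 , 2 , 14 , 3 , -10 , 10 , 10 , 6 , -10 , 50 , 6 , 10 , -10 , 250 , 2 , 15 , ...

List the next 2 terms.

Split by position mod 4 into 4 tracks.
Track A is -10, -10, -10, -10, which is always -10.
Track B is 2, 10, 50, 250, which is geometric, ×5 each step.
Track C is 14, 10, 6, 2, which is arithmetic with common difference −4.
Track D is 3, 6, 10, 15, which is triangular numbers starting at T_2.
The 17th slot belongs to track A; its 5th term is -10.
Term 18 comes from track B (its 5th entry): 1250.

-10, 1250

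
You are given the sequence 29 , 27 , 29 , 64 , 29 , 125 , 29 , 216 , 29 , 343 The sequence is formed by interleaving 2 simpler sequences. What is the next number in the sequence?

29

Taking every 2nd term gives 2 separate tracks.
Track A: 29, 29, 29, 29, 29 (always 29).
Track B: 27, 64, 125, 216, 343 (the cubes 3³, 4³, 5³, …).
Position 11 falls in track A as its term 6, giving 29.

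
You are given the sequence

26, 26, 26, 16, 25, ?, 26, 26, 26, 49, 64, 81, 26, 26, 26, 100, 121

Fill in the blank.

Positions follow the repeating pattern AAABBB; grouping by letter gives 2 tracks.
Subsequence A: 26, 26, 26, 26, 26, 26, 26, 26, 26 — the constant sequence 26.
Subsequence B: 16, 25, ?, 49, 64, 81, 100, 121 — perfect squares starting at 4².
So the missing entry in subsequence B is 36.

36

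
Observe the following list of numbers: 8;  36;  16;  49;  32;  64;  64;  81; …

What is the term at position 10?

Positions 1, 3, 5, … form one subsequence and positions 2, 4, 6, … form another.
Stream A: 8, 16, 32, 64 (powers of 2).
Stream B: 36, 49, 64, 81 (perfect squares starting at 6²).
Position 10 falls in stream B as its term 5, giving 100.

100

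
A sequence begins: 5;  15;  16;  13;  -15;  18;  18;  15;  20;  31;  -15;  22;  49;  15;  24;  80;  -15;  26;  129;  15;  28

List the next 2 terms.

209, -15

Read the sequence 3 terms at a time; column i is its own pattern.
Track A = 5, 13, 18, 31, 49, 80, 129: each term equals the sum of the previous two.
Track B = 15, -15, 15, -15, 15, -15, 15: alternating ±15.
Track C = 16, 18, 20, 22, 24, 26, 28: linear: a_n = 14 + 2·n.
Position 22 falls in track A as its term 8, giving 209.
Position 23 falls in track B as its term 8, giving -15.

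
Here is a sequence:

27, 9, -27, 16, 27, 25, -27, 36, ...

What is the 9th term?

Positions 1, 3, 5, … form one subsequence and positions 2, 4, 6, … form another.
Track A: 27, -27, 27, -27. Oscillating between 27 and -27.
Track B: 9, 16, 25, 36. Consecutive squares n² from n = 3.
Position 9 → track A, term 5 = 27.

27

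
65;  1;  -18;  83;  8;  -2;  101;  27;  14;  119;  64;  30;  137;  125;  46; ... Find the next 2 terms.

Split by position mod 3 into 3 tracks.
Subsequence A: 65, 83, 101, 119, 137. Linear: a_n = 47 + 18·n.
Subsequence B: 1, 8, 27, 64, 125. The cubes 1³, 2³, 3³, ….
Subsequence C: -18, -2, 14, 30, 46. Linear: a_n = -34 + 16·n.
Position 16 falls in subsequence A as its term 6, giving 155.
The 17th slot belongs to subsequence B; its 6th term is 216.

155, 216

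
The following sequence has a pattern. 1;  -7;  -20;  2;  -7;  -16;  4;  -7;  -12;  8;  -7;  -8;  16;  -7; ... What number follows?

Read the sequence 3 terms at a time; column i is its own pattern.
Track A: 1, 2, 4, 8, 16. Multiplying by 2 each time.
Track B: -7, -7, -7, -7, -7. Always -7.
Track C: -20, -16, -12, -8. Adding 4 each time.
Position 15 → track C, term 5 = -4.

-4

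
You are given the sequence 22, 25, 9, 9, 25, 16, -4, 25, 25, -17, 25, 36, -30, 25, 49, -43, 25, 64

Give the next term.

-56

Split by position mod 3: positions 1, 4, 7, … form one track, and each other residue class forms its own.
Track A: 22, 9, -4, -17, -30, -43. Linear: a_n = 35 − 13·n.
Track B: 25, 25, 25, 25, 25, 25. Always 25.
Track C: 9, 16, 25, 36, 49, 64. Perfect squares starting at 3².
Term 19 comes from track A (its 7th entry): -56.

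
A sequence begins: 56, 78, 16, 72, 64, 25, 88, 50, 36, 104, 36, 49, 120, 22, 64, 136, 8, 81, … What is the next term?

Read the sequence 3 terms at a time; column i is its own pattern.
Track A: 56, 72, 88, 104, 120, 136 (linear: a_n = 40 + 16·n).
Track B: 78, 64, 50, 36, 22, 8 (subtracting 14 each time).
Track C: 16, 25, 36, 49, 64, 81 (the squares 4², 5², 6², …).
The 19th slot belongs to track A; its 7th term is 152.

152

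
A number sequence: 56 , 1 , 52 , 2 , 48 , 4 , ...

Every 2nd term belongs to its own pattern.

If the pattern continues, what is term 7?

44

Odd-indexed and even-indexed terms follow separate rules.
Track A: 56, 52, 48 (arithmetic, step −4).
Track B: 1, 2, 4 (successive powers of 2).
The 7th slot belongs to track A; its 4th term is 44.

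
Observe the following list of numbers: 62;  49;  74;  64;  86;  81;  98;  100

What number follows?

Odd-indexed and even-indexed terms follow separate rules.
Subsequence A: 62, 74, 86, 98 (adding 12 each time).
Subsequence B: 49, 64, 81, 100 (the squares 7², 8², 9², …).
Position 9 falls in subsequence A as its term 5, giving 110.

110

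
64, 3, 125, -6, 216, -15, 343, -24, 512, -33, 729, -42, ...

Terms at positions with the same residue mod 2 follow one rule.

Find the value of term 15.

Split by position mod 2 into 2 tracks.
Stream A: 64, 125, 216, 343, 512, 729 (the cubes 4³, 5³, 6³, …).
Stream B: 3, -6, -15, -24, -33, -42 (subtracting 9 each time).
Term 15 comes from stream A (its 8th entry): 1331.

1331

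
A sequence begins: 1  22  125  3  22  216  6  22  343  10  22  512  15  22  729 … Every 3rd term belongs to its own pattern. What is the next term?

21

Split by position mod 3 into 3 tracks.
Track A: 1, 3, 6, 10, 15 (the triangular numbers T_1, T_2, …).
Track B: 22, 22, 22, 22, 22 (the constant sequence 22).
Track C: 125, 216, 343, 512, 729 (perfect cubes starting at 5³).
Term 16 comes from track A (its 6th entry): 21.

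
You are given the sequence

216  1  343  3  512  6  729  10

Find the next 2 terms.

1000, 15

The terms cycle through 2 interleaved subsequences.
Subsequence A: 216, 343, 512, 729 (the cubes 6³, 7³, 8³, …).
Subsequence B: 1, 3, 6, 10 (triangular numbers starting at T_1).
The 9th slot belongs to subsequence A; its 5th term is 1000.
Term 10 comes from subsequence B (its 5th entry): 15.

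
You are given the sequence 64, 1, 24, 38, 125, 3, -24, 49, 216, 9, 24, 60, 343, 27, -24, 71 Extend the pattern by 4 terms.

Split by position mod 4 into 4 tracks.
Track A = 64, 125, 216, 343: perfect cubes starting at 4³.
Track B = 1, 3, 9, 27: successive powers of 3.
Track C = 24, -24, 24, -24: alternating ±24.
Track D = 38, 49, 60, 71: arithmetic with common difference +11.
Term 17 comes from track A (its 5th entry): 512.
Position 18 → track B, term 5 = 81.
Position 19 falls in track C as its term 5, giving 24.
Term 20 comes from track D (its 5th entry): 82.

512, 81, 24, 82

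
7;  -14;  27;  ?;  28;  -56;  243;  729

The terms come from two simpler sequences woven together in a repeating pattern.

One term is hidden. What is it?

81

Reading positions in blocks of 4 reveals the pattern AABB — 2 tracks woven together.
Track A: 7, -14, 28, -56 (geometric, ×-2 each step).
Track B: 27, ?, 243, 729 (successive powers of 3).
Track B's pattern makes the blank 81.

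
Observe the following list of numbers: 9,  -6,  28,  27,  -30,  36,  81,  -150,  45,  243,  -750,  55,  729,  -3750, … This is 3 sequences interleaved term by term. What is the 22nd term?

The terms cycle through 3 interleaved subsequences.
Track A = 9, 27, 81, 243, 729: successive powers of 3.
Track B = -6, -30, -150, -750, -3750: multiplying by 5 each time.
Track C = 28, 36, 45, 55: the triangular numbers T_7, T_8, ….
Position 22 falls in track A as its term 8, giving 19683.

19683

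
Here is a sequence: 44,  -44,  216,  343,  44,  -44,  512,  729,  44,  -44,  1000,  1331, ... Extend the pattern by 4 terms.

44, -44, 1728, 2197

Reading positions in blocks of 4 reveals the pattern AABB — 2 tracks woven together.
Stream A = 44, -44, 44, -44, 44, -44: the oscillation 44·(−1)^(n+1).
Stream B = 216, 343, 512, 729, 1000, 1331: consecutive cubes n³ from n = 6.
Term 13 comes from stream A (its 7th entry): 44.
Position 14 → stream A, term 8 = -44.
The 15th slot belongs to stream B; its 7th term is 1728.
The 16th slot belongs to stream B; its 8th term is 2197.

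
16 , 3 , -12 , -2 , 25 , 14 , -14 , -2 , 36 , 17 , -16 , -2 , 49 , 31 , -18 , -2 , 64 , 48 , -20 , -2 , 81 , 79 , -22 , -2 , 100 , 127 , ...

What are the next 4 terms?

Taking every 4th term gives 4 separate tracks.
Subsequence A = 16, 25, 36, 49, 64, 81, 100: the squares 4², 5², 6², ….
Subsequence B = 3, 14, 17, 31, 48, 79, 127: Fibonacci-style (each term is the sum of the two before it).
Subsequence C = -12, -14, -16, -18, -20, -22: linear: a_n = -10 − 2·n.
Subsequence D = -2, -2, -2, -2, -2, -2: constant -2.
Term 27 comes from subsequence C (its 7th entry): -24.
Position 28 → subsequence D, term 7 = -2.
Position 29 falls in subsequence A as its term 8, giving 121.
Term 30 comes from subsequence B (its 8th entry): 206.

-24, -2, 121, 206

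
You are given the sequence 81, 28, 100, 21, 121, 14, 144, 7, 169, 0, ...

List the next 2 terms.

Odd-indexed and even-indexed terms follow separate rules.
Track A = 81, 100, 121, 144, 169: the squares 9², 10², 11², ….
Track B = 28, 21, 14, 7, 0: subtracting 7 each time.
Position 11 → track A, term 6 = 196.
Position 12 falls in track B as its term 6, giving -7.

196, -7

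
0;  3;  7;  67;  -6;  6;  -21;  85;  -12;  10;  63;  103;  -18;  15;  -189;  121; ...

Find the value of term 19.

Taking every 4th term gives 4 separate tracks.
Track A is 0, -6, -12, -18, which is linear: a_n = 6 − 6·n.
Track B is 3, 6, 10, 15, which is the triangular numbers T_2, T_3, ….
Track C is 7, -21, 63, -189, which is geometric with ratio -3.
Track D is 67, 85, 103, 121, which is arithmetic with common difference +18.
Position 19 → track C, term 5 = 567.

567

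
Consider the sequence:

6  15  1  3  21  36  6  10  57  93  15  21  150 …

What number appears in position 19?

The slot pattern repeats as AABB (period 4), so there are 2 interleaved tracks.
Subsequence A is 6, 15, 21, 36, 57, 93, 150, which is a Fibonacci-like recurrence a_n = a_{n-1} + a_{n-2}.
Subsequence B is 1, 3, 6, 10, 15, 21, which is triangular numbers starting at T_1.
Position 19 falls in subsequence B as its term 9, giving 45.

45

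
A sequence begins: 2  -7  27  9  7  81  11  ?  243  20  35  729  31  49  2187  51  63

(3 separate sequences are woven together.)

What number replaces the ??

Split by position mod 3: positions 1, 4, 7, … form one track, and each other residue class forms its own.
Stream A: 2, 9, 11, 20, 31, 51 (Fibonacci-style (each term is the sum of the two before it)).
Stream B: -7, 7, ?, 35, 49, 63 (linear: a_n = -21 + 14·n).
Stream C: 27, 81, 243, 729, 2187 (successive powers of 3).
So the missing entry in stream B is 21.

21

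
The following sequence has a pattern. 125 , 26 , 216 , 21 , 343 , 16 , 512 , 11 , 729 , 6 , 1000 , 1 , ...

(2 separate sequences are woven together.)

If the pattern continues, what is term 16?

-9

Split by position mod 2 into 2 tracks.
Track A = 125, 216, 343, 512, 729, 1000: the cubes 5³, 6³, 7³, ….
Track B = 26, 21, 16, 11, 6, 1: arithmetic, step −5.
Position 16 → track B, term 8 = -9.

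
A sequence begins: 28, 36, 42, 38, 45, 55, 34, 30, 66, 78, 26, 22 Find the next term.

Positions follow the repeating pattern AABB; grouping by letter gives 2 tracks.
Subsequence A is 28, 36, 45, 55, 66, 78, which is the triangular numbers T_7, T_8, ….
Subsequence B is 42, 38, 34, 30, 26, 22, which is subtracting 4 each time.
Position 13 → subsequence A, term 7 = 91.

91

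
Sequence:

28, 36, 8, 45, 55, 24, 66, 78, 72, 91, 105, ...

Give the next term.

216

The slot pattern repeats as AAB (period 3), so there are 2 interleaved tracks.
Track A = 28, 36, 45, 55, 66, 78, 91, 105: triangular numbers n(n+1)/2 for n = 7, 8, ….
Track B = 8, 24, 72: multiplying by 3 each time.
Position 12 → track B, term 4 = 216.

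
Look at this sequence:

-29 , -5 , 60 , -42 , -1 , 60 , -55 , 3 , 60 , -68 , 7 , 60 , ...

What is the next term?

Split by position mod 3: positions 1, 4, 7, … form one track, and each other residue class forms its own.
Stream A: -29, -42, -55, -68 — subtracting 13 each time.
Stream B: -5, -1, 3, 7 — linear: a_n = -9 + 4·n.
Stream C: 60, 60, 60, 60 — always 60.
Term 13 comes from stream A (its 5th entry): -81.

-81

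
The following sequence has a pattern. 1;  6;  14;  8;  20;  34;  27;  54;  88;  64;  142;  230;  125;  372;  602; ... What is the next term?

The slot pattern repeats as ABB (period 3), so there are 2 interleaved tracks.
Subsequence A: 1, 8, 27, 64, 125. Perfect cubes starting at 1³.
Subsequence B: 6, 14, 20, 34, 54, 88, 142, 230, 372, 602. A Fibonacci-like recurrence a_n = a_{n-1} + a_{n-2}.
Position 16 → subsequence A, term 6 = 216.

216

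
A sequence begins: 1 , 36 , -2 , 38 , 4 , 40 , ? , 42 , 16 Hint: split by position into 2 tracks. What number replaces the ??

Positions 1, 3, 5, … form one subsequence and positions 2, 4, 6, … form another.
Stream A is 1, -2, 4, ?, 16, which is geometric, ×-2 each step.
Stream B is 36, 38, 40, 42, which is arithmetic, step +2.
Filling stream A at index 4 by its rule yields -8.

-8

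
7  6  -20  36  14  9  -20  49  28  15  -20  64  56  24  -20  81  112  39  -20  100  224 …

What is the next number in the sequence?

Taking every 4th term gives 4 separate tracks.
Subsequence A: 7, 14, 28, 56, 112, 224. Geometric, ×2 each step.
Subsequence B: 6, 9, 15, 24, 39. Each term equals the sum of the previous two.
Subsequence C: -20, -20, -20, -20, -20. Always -20.
Subsequence D: 36, 49, 64, 81, 100. Perfect squares starting at 6².
Position 22 falls in subsequence B as its term 6, giving 63.

63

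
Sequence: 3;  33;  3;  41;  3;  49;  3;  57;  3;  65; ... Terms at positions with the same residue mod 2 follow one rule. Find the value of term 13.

3

Odd-indexed and even-indexed terms follow separate rules.
Track A: 3, 3, 3, 3, 3. Constant 3.
Track B: 33, 41, 49, 57, 65. Adding 8 each time.
Position 13 falls in track A as its term 7, giving 3.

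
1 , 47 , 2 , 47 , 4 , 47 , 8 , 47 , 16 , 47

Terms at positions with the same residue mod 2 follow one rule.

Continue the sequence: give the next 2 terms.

Odd-indexed and even-indexed terms follow separate rules.
Subsequence A is 1, 2, 4, 8, 16, which is powers of 2.
Subsequence B is 47, 47, 47, 47, 47, which is always 47.
The 11th slot belongs to subsequence A; its 6th term is 32.
Position 12 → subsequence B, term 6 = 47.

32, 47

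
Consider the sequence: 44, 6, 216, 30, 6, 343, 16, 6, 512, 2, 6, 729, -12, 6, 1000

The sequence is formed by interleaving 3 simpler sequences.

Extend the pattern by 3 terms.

-26, 6, 1331

Read the sequence 3 terms at a time; column i is its own pattern.
Track A: 44, 30, 16, 2, -12 — arithmetic with common difference −14.
Track B: 6, 6, 6, 6, 6 — constant 6.
Track C: 216, 343, 512, 729, 1000 — consecutive cubes n³ from n = 6.
Term 16 comes from track A (its 6th entry): -26.
The 17th slot belongs to track B; its 6th term is 6.
Position 18 → track C, term 6 = 1331.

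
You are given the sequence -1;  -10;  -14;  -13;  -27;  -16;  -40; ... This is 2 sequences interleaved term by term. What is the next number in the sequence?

Split by position mod 2 into 2 tracks.
Track A = -1, -14, -27, -40: arithmetic with common difference −13.
Track B = -10, -13, -16: arithmetic, step −3.
The 8th slot belongs to track B; its 4th term is -19.

-19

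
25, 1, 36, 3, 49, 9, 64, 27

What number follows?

Split by position mod 2 into 2 tracks.
Track A: 25, 36, 49, 64. The squares 5², 6², 7², ….
Track B: 1, 3, 9, 27. Successive powers of 3.
Term 9 comes from track A (its 5th entry): 81.

81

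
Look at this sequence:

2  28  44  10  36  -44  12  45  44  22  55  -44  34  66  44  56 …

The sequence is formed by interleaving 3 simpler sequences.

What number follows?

Split by position mod 3: positions 1, 4, 7, … form one track, and each other residue class forms its own.
Stream A: 2, 10, 12, 22, 34, 56 (Fibonacci-style (each term is the sum of the two before it)).
Stream B: 28, 36, 45, 55, 66 (triangular numbers n(n+1)/2 for n = 7, 8, …).
Stream C: 44, -44, 44, -44, 44 (alternating ±44).
The 17th slot belongs to stream B; its 6th term is 78.

78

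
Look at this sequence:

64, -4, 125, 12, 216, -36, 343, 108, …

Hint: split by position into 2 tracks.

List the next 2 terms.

512, -324

Positions 1, 3, 5, … form one subsequence and positions 2, 4, 6, … form another.
Stream A = 64, 125, 216, 343: consecutive cubes n³ from n = 4.
Stream B = -4, 12, -36, 108: a geometric progression (common ratio -3).
Term 9 comes from stream A (its 5th entry): 512.
Position 10 → stream B, term 5 = -324.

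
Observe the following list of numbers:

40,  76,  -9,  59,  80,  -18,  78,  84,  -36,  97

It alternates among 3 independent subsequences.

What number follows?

Read the sequence 3 terms at a time; column i is its own pattern.
Subsequence A: 40, 59, 78, 97. Adding 19 each time.
Subsequence B: 76, 80, 84. Linear: a_n = 72 + 4·n.
Subsequence C: -9, -18, -36. Geometric with ratio 2.
Position 11 falls in subsequence B as its term 4, giving 88.

88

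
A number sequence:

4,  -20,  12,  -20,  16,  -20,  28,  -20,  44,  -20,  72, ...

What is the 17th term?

The terms cycle through 2 interleaved subsequences.
Track A is 4, 12, 16, 28, 44, 72, which is a Fibonacci-like recurrence a_n = a_{n-1} + a_{n-2}.
Track B is -20, -20, -20, -20, -20, which is always -20.
Position 17 → track A, term 9 = 304.

304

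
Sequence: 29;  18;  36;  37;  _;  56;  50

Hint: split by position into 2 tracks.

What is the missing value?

43

Positions 1, 3, 5, … form one subsequence and positions 2, 4, 6, … form another.
Track A: 29, 36, ?, 50 (arithmetic with common difference +7).
Track B: 18, 37, 56 (adding 19 each time).
The gap is track A's term 3; the rule gives 43.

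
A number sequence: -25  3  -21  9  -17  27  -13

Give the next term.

81

Taking every 2nd term gives 2 separate tracks.
Subsequence A = -25, -21, -17, -13: arithmetic with common difference +4.
Subsequence B = 3, 9, 27: multiplying by 3 each time.
Term 8 comes from subsequence B (its 4th entry): 81.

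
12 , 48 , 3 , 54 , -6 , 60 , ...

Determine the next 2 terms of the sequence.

-15, 66

Taking every 2nd term gives 2 separate tracks.
Subsequence A is 12, 3, -6, which is linear: a_n = 21 − 9·n.
Subsequence B is 48, 54, 60, which is linear: a_n = 42 + 6·n.
Position 7 falls in subsequence A as its term 4, giving -15.
Position 8 falls in subsequence B as its term 4, giving 66.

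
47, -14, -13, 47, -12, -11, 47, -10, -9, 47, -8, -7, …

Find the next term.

47

Reading positions in blocks of 3 reveals the pattern ABB — 2 tracks woven together.
Track A = 47, 47, 47, 47: constant 47.
Track B = -14, -13, -12, -11, -10, -9, -8, -7: adding 1 each time.
Term 13 comes from track A (its 5th entry): 47.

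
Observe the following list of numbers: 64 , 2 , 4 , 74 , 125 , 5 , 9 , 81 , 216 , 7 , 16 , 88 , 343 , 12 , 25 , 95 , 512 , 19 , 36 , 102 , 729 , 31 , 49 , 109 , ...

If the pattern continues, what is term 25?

1000

Taking every 4th term gives 4 separate tracks.
Stream A: 64, 125, 216, 343, 512, 729 (perfect cubes starting at 4³).
Stream B: 2, 5, 7, 12, 19, 31 (a Fibonacci-like recurrence a_n = a_{n-1} + a_{n-2}).
Stream C: 4, 9, 16, 25, 36, 49 (consecutive squares n² from n = 2).
Stream D: 74, 81, 88, 95, 102, 109 (arithmetic, step +7).
The 25th slot belongs to stream A; its 7th term is 1000.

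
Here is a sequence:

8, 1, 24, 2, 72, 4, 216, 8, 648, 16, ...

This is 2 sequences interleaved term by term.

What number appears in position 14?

64

Taking every 2nd term gives 2 separate tracks.
Track A: 8, 24, 72, 216, 648 (a geometric progression (common ratio 3)).
Track B: 1, 2, 4, 8, 16 (powers 2^0, 2^1, 2^2, …).
The 14th slot belongs to track B; its 7th term is 64.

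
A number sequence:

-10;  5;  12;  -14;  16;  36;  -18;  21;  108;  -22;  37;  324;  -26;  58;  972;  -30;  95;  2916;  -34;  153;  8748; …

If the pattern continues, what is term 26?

401

Taking every 3rd term gives 3 separate tracks.
Subsequence A: -10, -14, -18, -22, -26, -30, -34. Arithmetic with common difference −4.
Subsequence B: 5, 16, 21, 37, 58, 95, 153. Each term equals the sum of the previous two.
Subsequence C: 12, 36, 108, 324, 972, 2916, 8748. Multiplying by 3 each time.
Position 26 falls in subsequence B as its term 9, giving 401.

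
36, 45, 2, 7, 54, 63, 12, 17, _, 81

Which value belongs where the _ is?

Positions follow the repeating pattern AABB; grouping by letter gives 2 tracks.
Stream A: 36, 45, 54, 63, ?, 81 — adding 9 each time.
Stream B: 2, 7, 12, 17 — arithmetic with common difference +5.
Stream A's pattern makes the blank 72.

72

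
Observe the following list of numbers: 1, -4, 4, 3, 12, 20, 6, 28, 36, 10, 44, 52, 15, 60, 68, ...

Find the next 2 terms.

Reading positions in blocks of 3 reveals the pattern ABB — 2 tracks woven together.
Stream A: 1, 3, 6, 10, 15. The triangular numbers T_1, T_2, ….
Stream B: -4, 4, 12, 20, 28, 36, 44, 52, 60, 68. Arithmetic with common difference +8.
The 16th slot belongs to stream A; its 6th term is 21.
The 17th slot belongs to stream B; its 11th term is 76.

21, 76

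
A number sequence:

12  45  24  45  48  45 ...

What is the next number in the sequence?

96

Odd-indexed and even-indexed terms follow separate rules.
Track A is 12, 24, 48, which is multiplying by 2 each time.
Track B is 45, 45, 45, which is always 45.
Position 7 falls in track A as its term 4, giving 96.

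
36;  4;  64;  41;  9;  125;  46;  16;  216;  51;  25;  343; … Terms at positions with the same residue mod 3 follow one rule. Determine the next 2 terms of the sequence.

56, 36

Split by position mod 3 into 3 tracks.
Subsequence A = 36, 41, 46, 51: adding 5 each time.
Subsequence B = 4, 9, 16, 25: perfect squares starting at 2².
Subsequence C = 64, 125, 216, 343: the cubes 4³, 5³, 6³, ….
The 13th slot belongs to subsequence A; its 5th term is 56.
Position 14 → subsequence B, term 5 = 36.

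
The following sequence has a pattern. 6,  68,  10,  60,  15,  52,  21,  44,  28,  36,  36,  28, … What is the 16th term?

12

Taking every 2nd term gives 2 separate tracks.
Stream A: 6, 10, 15, 21, 28, 36 (triangular numbers n(n+1)/2 for n = 3, 4, …).
Stream B: 68, 60, 52, 44, 36, 28 (arithmetic, step −8).
Term 16 comes from stream B (its 8th entry): 12.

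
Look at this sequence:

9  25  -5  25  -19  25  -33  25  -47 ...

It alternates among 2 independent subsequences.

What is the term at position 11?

-61

Odd-indexed and even-indexed terms follow separate rules.
Track A = 9, -5, -19, -33, -47: arithmetic with common difference −14.
Track B = 25, 25, 25, 25: the constant sequence 25.
Position 11 falls in track A as its term 6, giving -61.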